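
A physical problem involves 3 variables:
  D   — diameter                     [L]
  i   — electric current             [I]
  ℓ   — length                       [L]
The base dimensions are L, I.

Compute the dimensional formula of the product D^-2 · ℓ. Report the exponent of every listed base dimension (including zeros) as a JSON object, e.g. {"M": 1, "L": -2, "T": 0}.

Write exponents as rows L,I / cols D,i,ℓ:
  L: [ 1  0  1]
  I: [ 0  1  0]
  [L]: (-2)·1+(1)·1 = -1
  [I]: (-2)·0+(1)·0 = 0
⇒ L^-1

{"L": -1, "I": 0}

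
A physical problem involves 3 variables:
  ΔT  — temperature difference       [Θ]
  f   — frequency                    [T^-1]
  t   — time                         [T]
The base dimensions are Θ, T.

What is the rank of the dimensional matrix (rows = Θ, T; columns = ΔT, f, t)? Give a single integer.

Exponent matrix [Θ,T] × [ΔT,f,t]:
  Θ: [ 1  0  0]
  T: [ 0 -1  1]
Echelon form has 2 nonzero rows (pivots: ΔT,f)

2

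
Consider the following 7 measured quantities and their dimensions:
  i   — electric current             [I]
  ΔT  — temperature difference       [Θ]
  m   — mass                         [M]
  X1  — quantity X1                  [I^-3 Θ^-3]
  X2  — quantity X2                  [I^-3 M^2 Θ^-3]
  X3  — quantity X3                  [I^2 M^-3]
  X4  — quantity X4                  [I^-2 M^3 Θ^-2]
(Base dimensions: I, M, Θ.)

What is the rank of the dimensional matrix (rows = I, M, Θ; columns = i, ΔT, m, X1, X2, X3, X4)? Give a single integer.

3

Write exponents as rows I,M,Θ / cols i,ΔT,m,X1,X2,X3,X4:
  I: [ 1  0  0 -3 -3  2 -2]
  M: [ 0  0  1  0  2 -3  3]
  Θ: [ 0  1  0 -3 -3  0 -2]
RREF → pivots at {i,ΔT,m} ⇒ r = 3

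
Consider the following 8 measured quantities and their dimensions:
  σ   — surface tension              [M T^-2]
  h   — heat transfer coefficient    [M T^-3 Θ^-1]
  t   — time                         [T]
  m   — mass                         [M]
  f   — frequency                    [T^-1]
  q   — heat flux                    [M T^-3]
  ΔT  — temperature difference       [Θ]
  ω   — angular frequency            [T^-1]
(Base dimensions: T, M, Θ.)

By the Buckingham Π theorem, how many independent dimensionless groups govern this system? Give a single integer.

Write exponents as rows T,M,Θ / cols σ,h,t,m,f,q,ΔT,ω:
  T: [-2 -3  1  0 -1 -3  0 -1]
  M: [ 1  1  0  1  0  1  0  0]
  Θ: [ 0 -1  0  0  0  0  1  0]
Echelon form has 3 nonzero rows (pivots: σ,h,t)
8 vars − rank 3 = 5 Π groups

5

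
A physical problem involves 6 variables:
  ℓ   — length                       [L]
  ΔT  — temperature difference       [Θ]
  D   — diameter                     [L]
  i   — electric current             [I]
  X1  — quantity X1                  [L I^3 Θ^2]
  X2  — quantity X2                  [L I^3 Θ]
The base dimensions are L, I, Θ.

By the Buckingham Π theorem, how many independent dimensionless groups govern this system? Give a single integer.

3

Exponent matrix [L,I,Θ] × [ℓ,ΔT,D,i,X1,X2]:
  L: [ 1  0  1  0  1  1]
  I: [ 0  0  0  1  3  3]
  Θ: [ 0  1  0  0  2  1]
RREF → pivots at {ℓ,ΔT,i} ⇒ r = 3
6 vars − rank 3 = 3 Π groups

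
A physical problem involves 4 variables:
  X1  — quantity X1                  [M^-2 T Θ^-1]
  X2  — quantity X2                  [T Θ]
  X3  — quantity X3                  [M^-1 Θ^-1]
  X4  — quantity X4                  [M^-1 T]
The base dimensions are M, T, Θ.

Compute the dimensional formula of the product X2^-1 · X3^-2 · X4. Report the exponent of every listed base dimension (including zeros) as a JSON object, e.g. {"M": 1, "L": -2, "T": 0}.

{"M": 1, "T": 0, "Θ": 1}

Dimensional matrix (M×T×Θ by X1×X2×X3×X4):
  M: [-2  0 -1 -1]
  T: [ 1  1  0  1]
  Θ: [-1  1 -1  0]
  [M]: (-1)·0+(-2)·-1+(1)·-1 = 1
  [T]: (-1)·1+(-2)·0+(1)·1 = 0
  [Θ]: (-1)·1+(-2)·-1+(1)·0 = 1
⇒ M Θ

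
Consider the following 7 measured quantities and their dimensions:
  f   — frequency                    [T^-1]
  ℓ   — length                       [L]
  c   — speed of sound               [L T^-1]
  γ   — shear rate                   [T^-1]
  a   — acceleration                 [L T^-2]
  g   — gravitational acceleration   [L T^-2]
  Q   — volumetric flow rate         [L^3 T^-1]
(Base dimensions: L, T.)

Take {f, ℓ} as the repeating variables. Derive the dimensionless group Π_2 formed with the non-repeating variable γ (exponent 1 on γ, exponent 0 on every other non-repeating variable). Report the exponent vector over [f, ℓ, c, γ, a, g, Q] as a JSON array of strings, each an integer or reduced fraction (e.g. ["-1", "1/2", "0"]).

["-1", "0", "0", "1", "0", "0", "0"]

Dimensional matrix (L×T by f×ℓ×c×γ×a×g×Q):
  L: [ 0  1  1  0  1  1  3]
  T: [-1  0 -1 -1 -2 -2 -1]
Echelon form has 2 nonzero rows (pivots: f,ℓ)
Pivot set = {f,ℓ}, free = {c,γ,a,g,Q}
RREF:
  r0: [   1    0    1    1    2    2    1]
  r1: [   0    1    1    0    1    1    3]
Fix exponent of γ at 1, c at 0, a at 0, g at 0, Q at 0; solve each RREF row for its pivot's exponent:
  r0: exp(f) + (1)·1 = 0 ⇒ exp(f) = -1
  r1: exp(ℓ) + (0)·1 = 0 ⇒ exp(ℓ) = 0
Π_2 = f^-1 · γ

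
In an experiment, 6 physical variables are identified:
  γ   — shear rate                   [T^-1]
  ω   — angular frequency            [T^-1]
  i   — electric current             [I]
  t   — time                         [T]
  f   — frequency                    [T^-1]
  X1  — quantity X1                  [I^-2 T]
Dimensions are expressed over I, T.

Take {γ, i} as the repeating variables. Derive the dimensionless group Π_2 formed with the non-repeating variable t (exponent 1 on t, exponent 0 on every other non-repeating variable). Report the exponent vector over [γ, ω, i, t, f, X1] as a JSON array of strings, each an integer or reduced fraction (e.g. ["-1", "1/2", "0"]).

["1", "0", "0", "1", "0", "0"]

Dimensional matrix (I×T by γ×ω×i×t×f×X1):
  I: [ 0  0  1  0  0 -2]
  T: [-1 -1  0  1 -1  1]
Echelon form has 2 nonzero rows (pivots: γ,i)
Pivot set = {γ,i}, free = {ω,t,f,X1}
RREF:
  r0: [   1    1    0   -1    1   -1]
  r1: [   0    0    1    0    0   -2]
Fix exponent of t at 1, ω at 0, f at 0, X1 at 0; solve each RREF row for its pivot's exponent:
  r0: exp(γ) + (-1)·1 = 0 ⇒ exp(γ) = 1
  r1: exp(i) + (0)·1 = 0 ⇒ exp(i) = 0
Π_2 = γ · t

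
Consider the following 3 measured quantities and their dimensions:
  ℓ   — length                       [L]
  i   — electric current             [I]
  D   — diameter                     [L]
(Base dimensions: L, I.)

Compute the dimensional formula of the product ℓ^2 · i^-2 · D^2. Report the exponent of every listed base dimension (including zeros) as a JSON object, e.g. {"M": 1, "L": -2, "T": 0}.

Write exponents as rows L,I / cols ℓ,i,D:
  L: [ 1  0  1]
  I: [ 0  1  0]
  [L]: (2)·1+(-2)·0+(2)·1 = 4
  [I]: (2)·0+(-2)·1+(2)·0 = -2
⇒ L^4 I^-2

{"L": 4, "I": -2}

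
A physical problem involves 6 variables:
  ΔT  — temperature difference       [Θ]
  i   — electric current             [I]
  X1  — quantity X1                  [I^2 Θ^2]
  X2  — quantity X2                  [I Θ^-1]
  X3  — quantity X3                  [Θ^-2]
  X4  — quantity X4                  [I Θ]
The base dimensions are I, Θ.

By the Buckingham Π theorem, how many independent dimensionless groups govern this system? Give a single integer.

4

Write exponents as rows I,Θ / cols ΔT,i,X1,X2,X3,X4:
  I: [ 0  1  2  1  0  1]
  Θ: [ 1  0  2 -1 -2  1]
Echelon form has 2 nonzero rows (pivots: ΔT,i)
6 vars − rank 2 = 4 Π groups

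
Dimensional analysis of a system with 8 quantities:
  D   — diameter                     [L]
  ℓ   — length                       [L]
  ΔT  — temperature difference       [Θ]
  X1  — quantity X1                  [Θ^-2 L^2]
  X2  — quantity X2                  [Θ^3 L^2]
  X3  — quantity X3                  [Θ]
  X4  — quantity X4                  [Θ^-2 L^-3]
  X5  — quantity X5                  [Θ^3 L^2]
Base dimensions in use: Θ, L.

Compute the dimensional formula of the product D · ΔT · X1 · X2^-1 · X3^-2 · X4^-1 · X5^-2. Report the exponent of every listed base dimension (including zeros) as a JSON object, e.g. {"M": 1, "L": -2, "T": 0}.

Dimensional matrix (Θ×L by D×ℓ×ΔT×X1×X2×X3×X4×X5):
  Θ: [ 0  0  1 -2  3  1 -2  3]
  L: [ 1  1  0  2  2  0 -3  2]
  [Θ]: (1)·0+(1)·1+(1)·-2+(-1)·3+(-2)·1+(-1)·-2+(-2)·3 = -10
  [L]: (1)·1+(1)·0+(1)·2+(-1)·2+(-2)·0+(-1)·-3+(-2)·2 = 0
⇒ Θ^-10

{"Θ": -10, "L": 0}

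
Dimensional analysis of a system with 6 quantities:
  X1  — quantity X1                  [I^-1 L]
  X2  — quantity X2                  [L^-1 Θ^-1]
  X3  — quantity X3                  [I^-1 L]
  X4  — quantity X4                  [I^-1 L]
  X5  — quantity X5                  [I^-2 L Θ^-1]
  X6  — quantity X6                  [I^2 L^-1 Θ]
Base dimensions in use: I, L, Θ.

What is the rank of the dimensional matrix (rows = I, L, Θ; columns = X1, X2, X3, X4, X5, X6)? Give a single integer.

2

Write exponents as rows I,L,Θ / cols X1,X2,X3,X4,X5,X6:
  I: [-1  0 -1 -1 -2  2]
  L: [ 1 -1  1  1  1 -1]
  Θ: [ 0 -1  0  0 -1  1]
Row reduction gives pivot columns X1,X2; rank = 2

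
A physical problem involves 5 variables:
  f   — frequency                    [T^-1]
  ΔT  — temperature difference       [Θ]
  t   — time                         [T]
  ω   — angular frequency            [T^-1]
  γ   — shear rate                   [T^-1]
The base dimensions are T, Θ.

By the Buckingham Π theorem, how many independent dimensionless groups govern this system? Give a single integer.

3

Dimensional matrix (T×Θ by f×ΔT×t×ω×γ):
  T: [-1  0  1 -1 -1]
  Θ: [ 0  1  0  0  0]
Echelon form has 2 nonzero rows (pivots: f,ΔT)
n=5, r=2 ⇒ 3 dimensionless groups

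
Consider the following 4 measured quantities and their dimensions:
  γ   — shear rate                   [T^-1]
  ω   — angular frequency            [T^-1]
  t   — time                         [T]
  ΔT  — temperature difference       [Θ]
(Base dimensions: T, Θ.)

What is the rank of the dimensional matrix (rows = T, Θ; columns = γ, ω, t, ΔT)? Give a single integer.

2

Dimensional matrix (T×Θ by γ×ω×t×ΔT):
  T: [-1 -1  1  0]
  Θ: [ 0  0  0  1]
Row reduction gives pivot columns γ,ΔT; rank = 2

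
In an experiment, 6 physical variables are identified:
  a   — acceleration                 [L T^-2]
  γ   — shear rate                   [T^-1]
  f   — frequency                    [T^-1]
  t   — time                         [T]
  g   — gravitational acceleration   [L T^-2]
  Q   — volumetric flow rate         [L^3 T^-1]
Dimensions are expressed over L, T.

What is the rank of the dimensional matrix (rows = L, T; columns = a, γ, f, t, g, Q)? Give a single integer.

Write exponents as rows L,T / cols a,γ,f,t,g,Q:
  L: [ 1  0  0  0  1  3]
  T: [-2 -1 -1  1 -2 -1]
RREF → pivots at {a,γ} ⇒ r = 2

2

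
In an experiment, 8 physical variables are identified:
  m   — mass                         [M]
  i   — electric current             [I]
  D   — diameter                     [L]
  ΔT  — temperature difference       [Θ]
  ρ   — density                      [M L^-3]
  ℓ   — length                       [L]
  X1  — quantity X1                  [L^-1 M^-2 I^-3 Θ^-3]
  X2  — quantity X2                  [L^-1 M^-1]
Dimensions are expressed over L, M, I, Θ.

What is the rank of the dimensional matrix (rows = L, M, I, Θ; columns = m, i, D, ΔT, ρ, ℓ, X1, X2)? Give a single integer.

Dimensional matrix (L×M×I×Θ by m×i×D×ΔT×ρ×ℓ×X1×X2):
  L: [ 0  0  1  0 -3  1 -1 -1]
  M: [ 1  0  0  0  1  0 -2 -1]
  I: [ 0  1  0  0  0  0 -3  0]
  Θ: [ 0  0  0  1  0  0 -3  0]
Row reduction gives pivot columns m,i,D,ΔT; rank = 4

4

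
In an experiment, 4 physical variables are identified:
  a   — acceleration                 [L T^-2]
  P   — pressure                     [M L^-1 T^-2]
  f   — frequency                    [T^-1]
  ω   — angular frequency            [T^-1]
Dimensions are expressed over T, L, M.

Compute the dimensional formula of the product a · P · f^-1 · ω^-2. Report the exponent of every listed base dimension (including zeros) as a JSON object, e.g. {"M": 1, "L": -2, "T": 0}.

{"T": -1, "L": 0, "M": 1}

Dimensional matrix (T×L×M by a×P×f×ω):
  T: [-2 -2 -1 -1]
  L: [ 1 -1  0  0]
  M: [ 0  1  0  0]
  [T]: (1)·-2+(1)·-2+(-1)·-1+(-2)·-1 = -1
  [L]: (1)·1+(1)·-1+(-1)·0+(-2)·0 = 0
  [M]: (1)·0+(1)·1+(-1)·0+(-2)·0 = 1
⇒ T^-1 M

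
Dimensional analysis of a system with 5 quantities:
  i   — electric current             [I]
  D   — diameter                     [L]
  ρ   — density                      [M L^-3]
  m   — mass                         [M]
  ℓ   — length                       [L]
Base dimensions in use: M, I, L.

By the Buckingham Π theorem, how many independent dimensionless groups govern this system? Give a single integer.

Write exponents as rows M,I,L / cols i,D,ρ,m,ℓ:
  M: [ 0  0  1  1  0]
  I: [ 1  0  0  0  0]
  L: [ 0  1 -3  0  1]
Row reduction gives pivot columns i,D,ρ; rank = 3
Π count = n − r = 5 − 3 = 2

2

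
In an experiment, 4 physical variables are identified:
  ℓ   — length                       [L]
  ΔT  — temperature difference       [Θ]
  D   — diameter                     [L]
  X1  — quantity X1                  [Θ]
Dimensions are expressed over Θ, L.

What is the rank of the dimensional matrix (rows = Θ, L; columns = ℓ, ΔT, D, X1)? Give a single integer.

2

Write exponents as rows Θ,L / cols ℓ,ΔT,D,X1:
  Θ: [ 0  1  0  1]
  L: [ 1  0  1  0]
RREF → pivots at {ℓ,ΔT} ⇒ r = 2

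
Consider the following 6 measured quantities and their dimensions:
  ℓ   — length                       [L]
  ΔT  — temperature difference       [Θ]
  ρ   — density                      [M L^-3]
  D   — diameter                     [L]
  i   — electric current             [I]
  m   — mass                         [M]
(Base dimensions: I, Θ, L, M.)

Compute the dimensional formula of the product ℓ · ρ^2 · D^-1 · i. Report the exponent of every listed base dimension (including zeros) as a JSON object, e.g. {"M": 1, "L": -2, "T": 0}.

{"I": 1, "Θ": 0, "L": -6, "M": 2}

Dimensional matrix (I×Θ×L×M by ℓ×ΔT×ρ×D×i×m):
  I: [ 0  0  0  0  1  0]
  Θ: [ 0  1  0  0  0  0]
  L: [ 1  0 -3  1  0  0]
  M: [ 0  0  1  0  0  1]
  [I]: (1)·0+(2)·0+(-1)·0+(1)·1 = 1
  [Θ]: (1)·0+(2)·0+(-1)·0+(1)·0 = 0
  [L]: (1)·1+(2)·-3+(-1)·1+(1)·0 = -6
  [M]: (1)·0+(2)·1+(-1)·0+(1)·0 = 2
⇒ I L^-6 M^2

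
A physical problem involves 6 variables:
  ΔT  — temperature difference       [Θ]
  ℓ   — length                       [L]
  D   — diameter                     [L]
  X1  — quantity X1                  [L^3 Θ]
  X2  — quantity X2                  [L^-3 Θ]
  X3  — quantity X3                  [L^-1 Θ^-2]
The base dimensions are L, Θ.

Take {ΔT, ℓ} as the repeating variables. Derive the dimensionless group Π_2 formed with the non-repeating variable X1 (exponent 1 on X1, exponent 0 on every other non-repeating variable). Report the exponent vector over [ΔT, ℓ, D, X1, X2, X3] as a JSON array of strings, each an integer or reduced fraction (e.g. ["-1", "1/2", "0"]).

["-1", "-3", "0", "1", "0", "0"]

Exponent matrix [L,Θ] × [ΔT,ℓ,D,X1,X2,X3]:
  L: [ 0  1  1  3 -3 -1]
  Θ: [ 1  0  0  1  1 -2]
RREF → pivots at {ΔT,ℓ} ⇒ r = 2
Pivot set = {ΔT,ℓ}, free = {D,X1,X2,X3}
RREF:
  r0: [   1    0    0    1    1   -2]
  r1: [   0    1    1    3   -3   -1]
Fix exponent of X1 at 1, D at 0, X2 at 0, X3 at 0; solve each RREF row for its pivot's exponent:
  r0: exp(ΔT) + (1)·1 = 0 ⇒ exp(ΔT) = -1
  r1: exp(ℓ) + (3)·1 = 0 ⇒ exp(ℓ) = -3
Π_2 = ΔT^-1 · ℓ^-3 · X1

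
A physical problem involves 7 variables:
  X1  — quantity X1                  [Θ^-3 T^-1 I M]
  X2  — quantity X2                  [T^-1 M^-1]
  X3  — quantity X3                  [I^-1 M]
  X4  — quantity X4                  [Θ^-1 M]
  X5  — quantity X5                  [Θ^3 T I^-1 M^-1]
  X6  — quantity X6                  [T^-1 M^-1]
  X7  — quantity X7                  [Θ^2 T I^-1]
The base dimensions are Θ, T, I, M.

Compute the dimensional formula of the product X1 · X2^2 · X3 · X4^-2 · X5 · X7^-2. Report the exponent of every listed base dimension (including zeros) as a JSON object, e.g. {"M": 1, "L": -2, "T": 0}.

Dimensional matrix (Θ×T×I×M by X1×X2×X3×X4×X5×X6×X7):
  Θ: [-3  0  0 -1  3  0  2]
  T: [-1 -1  0  0  1 -1  1]
  I: [ 1  0 -1  0 -1  0 -1]
  M: [ 1 -1  1  1 -1 -1  0]
  [Θ]: (1)·-3+(2)·0+(1)·0+(-2)·-1+(1)·3+(-2)·2 = -2
  [T]: (1)·-1+(2)·-1+(1)·0+(-2)·0+(1)·1+(-2)·1 = -4
  [I]: (1)·1+(2)·0+(1)·-1+(-2)·0+(1)·-1+(-2)·-1 = 1
  [M]: (1)·1+(2)·-1+(1)·1+(-2)·1+(1)·-1+(-2)·0 = -3
⇒ Θ^-2 T^-4 I M^-3

{"Θ": -2, "T": -4, "I": 1, "M": -3}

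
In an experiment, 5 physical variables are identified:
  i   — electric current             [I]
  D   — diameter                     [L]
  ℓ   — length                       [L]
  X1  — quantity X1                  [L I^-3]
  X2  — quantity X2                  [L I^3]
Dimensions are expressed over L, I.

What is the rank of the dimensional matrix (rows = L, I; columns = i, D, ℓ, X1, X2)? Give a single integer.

Write exponents as rows L,I / cols i,D,ℓ,X1,X2:
  L: [ 0  1  1  1  1]
  I: [ 1  0  0 -3  3]
Row reduction gives pivot columns i,D; rank = 2

2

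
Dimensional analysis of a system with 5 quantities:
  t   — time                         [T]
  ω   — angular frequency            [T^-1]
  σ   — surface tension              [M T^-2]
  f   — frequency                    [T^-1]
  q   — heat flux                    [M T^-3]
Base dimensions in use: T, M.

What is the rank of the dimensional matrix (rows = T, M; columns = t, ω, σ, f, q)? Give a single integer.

2

Write exponents as rows T,M / cols t,ω,σ,f,q:
  T: [ 1 -1 -2 -1 -3]
  M: [ 0  0  1  0  1]
Row reduction gives pivot columns t,σ; rank = 2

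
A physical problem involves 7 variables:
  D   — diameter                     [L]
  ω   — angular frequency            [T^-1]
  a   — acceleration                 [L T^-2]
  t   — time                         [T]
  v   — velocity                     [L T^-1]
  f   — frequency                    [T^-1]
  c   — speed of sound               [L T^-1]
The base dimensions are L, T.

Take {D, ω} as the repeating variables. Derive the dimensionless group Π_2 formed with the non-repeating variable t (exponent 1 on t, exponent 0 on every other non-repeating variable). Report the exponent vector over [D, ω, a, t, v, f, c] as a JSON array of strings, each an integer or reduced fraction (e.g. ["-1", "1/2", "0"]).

Dimensional matrix (L×T by D×ω×a×t×v×f×c):
  L: [ 1  0  1  0  1  0  1]
  T: [ 0 -1 -2  1 -1 -1 -1]
Row reduction gives pivot columns D,ω; rank = 2
Repeat: D,ω; free: a,t,v,f,c
RREF:
  r0: [   1    0    1    0    1    0    1]
  r1: [   0    1    2   -1    1    1    1]
Fix exponent of t at 1, a at 0, v at 0, f at 0, c at 0; solve each RREF row for its pivot's exponent:
  r0: exp(D) + (0)·1 = 0 ⇒ exp(D) = 0
  r1: exp(ω) + (-1)·1 = 0 ⇒ exp(ω) = 1
Π_2 = ω · t

["0", "1", "0", "1", "0", "0", "0"]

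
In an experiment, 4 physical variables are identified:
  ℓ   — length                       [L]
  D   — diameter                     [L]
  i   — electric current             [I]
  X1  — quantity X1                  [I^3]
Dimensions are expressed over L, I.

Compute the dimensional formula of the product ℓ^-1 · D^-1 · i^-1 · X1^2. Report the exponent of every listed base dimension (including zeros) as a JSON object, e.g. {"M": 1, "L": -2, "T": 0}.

Write exponents as rows L,I / cols ℓ,D,i,X1:
  L: [ 1  1  0  0]
  I: [ 0  0  1  3]
  [L]: (-1)·1+(-1)·1+(-1)·0+(2)·0 = -2
  [I]: (-1)·0+(-1)·0+(-1)·1+(2)·3 = 5
⇒ L^-2 I^5

{"L": -2, "I": 5}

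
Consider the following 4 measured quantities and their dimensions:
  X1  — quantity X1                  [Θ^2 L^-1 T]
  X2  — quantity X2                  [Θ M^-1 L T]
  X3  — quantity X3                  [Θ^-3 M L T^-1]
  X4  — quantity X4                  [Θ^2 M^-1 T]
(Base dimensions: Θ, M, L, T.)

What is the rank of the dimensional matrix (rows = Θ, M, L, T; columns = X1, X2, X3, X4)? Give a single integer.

Write exponents as rows Θ,M,L,T / cols X1,X2,X3,X4:
  Θ: [ 2  1 -3  2]
  M: [ 0 -1  1 -1]
  L: [-1  1  1  0]
  T: [ 1  1 -1  1]
Echelon form has 3 nonzero rows (pivots: X1,X2,X3)

3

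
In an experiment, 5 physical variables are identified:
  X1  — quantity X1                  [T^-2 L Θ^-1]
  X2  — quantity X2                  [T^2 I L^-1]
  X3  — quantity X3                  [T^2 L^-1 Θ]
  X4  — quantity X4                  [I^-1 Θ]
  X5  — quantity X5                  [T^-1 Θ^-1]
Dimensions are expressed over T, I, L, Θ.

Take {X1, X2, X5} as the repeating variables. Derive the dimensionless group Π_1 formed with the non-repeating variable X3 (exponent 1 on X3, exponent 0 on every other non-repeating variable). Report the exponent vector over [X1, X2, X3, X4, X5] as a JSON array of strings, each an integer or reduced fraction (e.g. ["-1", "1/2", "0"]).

Write exponents as rows T,I,L,Θ / cols X1,X2,X3,X4,X5:
  T: [-2  2  2  0 -1]
  I: [ 0  1  0 -1  0]
  L: [ 1 -1 -1  0  0]
  Θ: [-1  0  1  1 -1]
Echelon form has 3 nonzero rows (pivots: X1,X2,X5)
Pivot set = {X1,X2,X5}, free = {X3,X4}
RREF:
  r0: [   1    0   -1   -1    0]
  r1: [   0    1    0   -1    0]
  r2: [   0    0    0    0    1]
  r3: [   0    0    0    0    0]
Fix exponent of X3 at 1, X4 at 0; solve each RREF row for its pivot's exponent:
  r0: exp(X1) + (-1)·1 = 0 ⇒ exp(X1) = 1
  r1: exp(X2) + (0)·1 = 0 ⇒ exp(X2) = 0
  r2: exp(X5) + (0)·1 = 0 ⇒ exp(X5) = 0
Π_1 = X1 · X3

["1", "0", "1", "0", "0"]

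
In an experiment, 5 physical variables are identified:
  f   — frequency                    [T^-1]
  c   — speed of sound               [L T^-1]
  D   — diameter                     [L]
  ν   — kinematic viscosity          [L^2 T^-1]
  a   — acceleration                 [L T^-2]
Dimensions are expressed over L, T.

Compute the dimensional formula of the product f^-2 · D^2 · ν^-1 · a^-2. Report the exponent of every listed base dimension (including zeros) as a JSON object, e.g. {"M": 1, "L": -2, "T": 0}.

Dimensional matrix (L×T by f×c×D×ν×a):
  L: [ 0  1  1  2  1]
  T: [-1 -1  0 -1 -2]
  [L]: (-2)·0+(2)·1+(-1)·2+(-2)·1 = -2
  [T]: (-2)·-1+(2)·0+(-1)·-1+(-2)·-2 = 7
⇒ L^-2 T^7

{"L": -2, "T": 7}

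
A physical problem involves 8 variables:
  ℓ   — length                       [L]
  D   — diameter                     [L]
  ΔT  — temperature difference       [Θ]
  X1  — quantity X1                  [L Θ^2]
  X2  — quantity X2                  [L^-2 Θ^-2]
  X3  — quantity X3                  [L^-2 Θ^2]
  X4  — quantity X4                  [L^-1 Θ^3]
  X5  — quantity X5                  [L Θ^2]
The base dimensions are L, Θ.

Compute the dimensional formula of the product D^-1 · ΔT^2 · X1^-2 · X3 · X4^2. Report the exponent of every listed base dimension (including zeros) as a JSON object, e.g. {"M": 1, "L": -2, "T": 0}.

{"L": -7, "Θ": 6}

Dimensional matrix (L×Θ by ℓ×D×ΔT×X1×X2×X3×X4×X5):
  L: [ 1  1  0  1 -2 -2 -1  1]
  Θ: [ 0  0  1  2 -2  2  3  2]
  [L]: (-1)·1+(2)·0+(-2)·1+(1)·-2+(2)·-1 = -7
  [Θ]: (-1)·0+(2)·1+(-2)·2+(1)·2+(2)·3 = 6
⇒ L^-7 Θ^6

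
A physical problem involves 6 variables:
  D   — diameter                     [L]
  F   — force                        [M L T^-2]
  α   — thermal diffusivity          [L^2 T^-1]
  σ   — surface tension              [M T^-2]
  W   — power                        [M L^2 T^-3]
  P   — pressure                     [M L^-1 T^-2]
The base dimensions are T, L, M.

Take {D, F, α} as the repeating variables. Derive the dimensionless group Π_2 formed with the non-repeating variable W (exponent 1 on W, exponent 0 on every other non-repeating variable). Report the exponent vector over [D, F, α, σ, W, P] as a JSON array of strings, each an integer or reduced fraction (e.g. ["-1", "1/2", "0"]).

Exponent matrix [T,L,M] × [D,F,α,σ,W,P]:
  T: [ 0 -2 -1 -2 -3 -2]
  L: [ 1  1  2  0  2 -1]
  M: [ 0  1  0  1  1  1]
RREF → pivots at {D,F,α} ⇒ r = 3
Pivot set = {D,F,α}, free = {σ,W,P}
RREF:
  r0: [   1    0    0   -1   -1   -2]
  r1: [   0    1    0    1    1    1]
  r2: [   0    0    1    0    1    0]
Fix exponent of W at 1, σ at 0, P at 0; solve each RREF row for its pivot's exponent:
  r0: exp(D) + (-1)·1 = 0 ⇒ exp(D) = 1
  r1: exp(F) + (1)·1 = 0 ⇒ exp(F) = -1
  r2: exp(α) + (1)·1 = 0 ⇒ exp(α) = -1
Π_2 = D · F^-1 · α^-1 · W

["1", "-1", "-1", "0", "1", "0"]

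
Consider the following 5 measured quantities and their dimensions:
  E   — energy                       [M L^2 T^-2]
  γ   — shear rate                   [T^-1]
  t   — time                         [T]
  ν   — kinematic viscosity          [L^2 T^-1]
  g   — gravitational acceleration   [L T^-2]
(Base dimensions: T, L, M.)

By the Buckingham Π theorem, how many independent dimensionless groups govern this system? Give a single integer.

Exponent matrix [T,L,M] × [E,γ,t,ν,g]:
  T: [-2 -1  1 -1 -2]
  L: [ 2  0  0  2  1]
  M: [ 1  0  0  0  0]
Echelon form has 3 nonzero rows (pivots: E,γ,ν)
n=5, r=3 ⇒ 2 dimensionless groups

2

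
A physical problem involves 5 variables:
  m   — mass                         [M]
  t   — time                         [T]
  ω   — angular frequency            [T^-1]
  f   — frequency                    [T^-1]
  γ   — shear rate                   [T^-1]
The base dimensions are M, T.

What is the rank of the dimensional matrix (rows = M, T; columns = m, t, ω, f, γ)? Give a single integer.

Exponent matrix [M,T] × [m,t,ω,f,γ]:
  M: [ 1  0  0  0  0]
  T: [ 0  1 -1 -1 -1]
RREF → pivots at {m,t} ⇒ r = 2

2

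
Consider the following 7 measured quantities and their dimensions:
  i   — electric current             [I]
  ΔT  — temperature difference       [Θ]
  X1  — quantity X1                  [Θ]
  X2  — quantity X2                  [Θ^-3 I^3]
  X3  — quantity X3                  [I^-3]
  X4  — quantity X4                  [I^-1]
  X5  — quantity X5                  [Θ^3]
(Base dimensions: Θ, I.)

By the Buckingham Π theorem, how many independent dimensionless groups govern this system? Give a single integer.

5

Write exponents as rows Θ,I / cols i,ΔT,X1,X2,X3,X4,X5:
  Θ: [ 0  1  1 -3  0  0  3]
  I: [ 1  0  0  3 -3 -1  0]
RREF → pivots at {i,ΔT} ⇒ r = 2
Π count = n − r = 7 − 2 = 5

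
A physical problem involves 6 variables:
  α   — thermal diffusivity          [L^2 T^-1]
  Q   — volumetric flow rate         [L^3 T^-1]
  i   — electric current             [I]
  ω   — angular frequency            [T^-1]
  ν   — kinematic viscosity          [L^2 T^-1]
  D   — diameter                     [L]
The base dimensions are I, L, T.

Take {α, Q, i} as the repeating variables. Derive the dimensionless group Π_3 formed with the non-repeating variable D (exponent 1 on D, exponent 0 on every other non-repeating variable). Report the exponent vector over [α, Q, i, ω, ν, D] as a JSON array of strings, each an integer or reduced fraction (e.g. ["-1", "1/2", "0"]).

["1", "-1", "0", "0", "0", "1"]

Write exponents as rows I,L,T / cols α,Q,i,ω,ν,D:
  I: [ 0  0  1  0  0  0]
  L: [ 2  3  0  0  2  1]
  T: [-1 -1  0 -1 -1  0]
Echelon form has 3 nonzero rows (pivots: α,Q,i)
Pivot set = {α,Q,i}, free = {ω,ν,D}
RREF:
  r0: [   1    0    0    3    1   -1]
  r1: [   0    1    0   -2    0    1]
  r2: [   0    0    1    0    0    0]
Fix exponent of D at 1, ω at 0, ν at 0; solve each RREF row for its pivot's exponent:
  r0: exp(α) + (-1)·1 = 0 ⇒ exp(α) = 1
  r1: exp(Q) + (1)·1 = 0 ⇒ exp(Q) = -1
  r2: exp(i) + (0)·1 = 0 ⇒ exp(i) = 0
Π_3 = α · Q^-1 · D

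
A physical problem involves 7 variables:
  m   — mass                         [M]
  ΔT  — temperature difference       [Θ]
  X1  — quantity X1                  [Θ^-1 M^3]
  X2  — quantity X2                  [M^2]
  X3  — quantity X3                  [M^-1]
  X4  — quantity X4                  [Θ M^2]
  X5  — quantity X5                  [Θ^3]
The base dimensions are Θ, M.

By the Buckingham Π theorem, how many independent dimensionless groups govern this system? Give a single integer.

5

Exponent matrix [Θ,M] × [m,ΔT,X1,X2,X3,X4,X5]:
  Θ: [ 0  1 -1  0  0  1  3]
  M: [ 1  0  3  2 -1  2  0]
Echelon form has 2 nonzero rows (pivots: m,ΔT)
Π count = n − r = 7 − 2 = 5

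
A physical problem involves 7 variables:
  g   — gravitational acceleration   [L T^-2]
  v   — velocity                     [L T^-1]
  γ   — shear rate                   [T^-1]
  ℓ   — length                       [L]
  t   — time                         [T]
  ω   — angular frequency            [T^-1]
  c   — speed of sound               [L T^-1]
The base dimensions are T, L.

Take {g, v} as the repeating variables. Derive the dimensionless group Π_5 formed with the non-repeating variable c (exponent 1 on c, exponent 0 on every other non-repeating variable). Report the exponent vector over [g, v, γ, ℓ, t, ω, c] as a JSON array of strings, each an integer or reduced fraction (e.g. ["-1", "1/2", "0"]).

["0", "-1", "0", "0", "0", "0", "1"]

Write exponents as rows T,L / cols g,v,γ,ℓ,t,ω,c:
  T: [-2 -1 -1  0  1 -1 -1]
  L: [ 1  1  0  1  0  0  1]
RREF → pivots at {g,v} ⇒ r = 2
Pivot set = {g,v}, free = {γ,ℓ,t,ω,c}
RREF:
  r0: [   1    0    1   -1   -1    1    0]
  r1: [   0    1   -1    2    1   -1    1]
Fix exponent of c at 1, γ at 0, ℓ at 0, t at 0, ω at 0; solve each RREF row for its pivot's exponent:
  r0: exp(g) + (0)·1 = 0 ⇒ exp(g) = 0
  r1: exp(v) + (1)·1 = 0 ⇒ exp(v) = -1
Π_5 = v^-1 · c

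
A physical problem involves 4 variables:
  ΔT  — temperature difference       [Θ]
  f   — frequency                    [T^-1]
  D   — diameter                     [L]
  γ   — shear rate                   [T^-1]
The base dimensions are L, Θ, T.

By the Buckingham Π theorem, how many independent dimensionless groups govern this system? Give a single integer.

Exponent matrix [L,Θ,T] × [ΔT,f,D,γ]:
  L: [ 0  0  1  0]
  Θ: [ 1  0  0  0]
  T: [ 0 -1  0 -1]
RREF → pivots at {ΔT,f,D} ⇒ r = 3
Π count = n − r = 4 − 3 = 1

1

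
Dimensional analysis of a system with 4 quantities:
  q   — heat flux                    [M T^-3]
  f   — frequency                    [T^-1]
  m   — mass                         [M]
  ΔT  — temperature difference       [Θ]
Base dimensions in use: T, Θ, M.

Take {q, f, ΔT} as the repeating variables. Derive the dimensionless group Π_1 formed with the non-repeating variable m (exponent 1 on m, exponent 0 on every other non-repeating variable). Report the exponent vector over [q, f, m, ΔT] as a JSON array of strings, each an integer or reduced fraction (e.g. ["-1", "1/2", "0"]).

Write exponents as rows T,Θ,M / cols q,f,m,ΔT:
  T: [-3 -1  0  0]
  Θ: [ 0  0  0  1]
  M: [ 1  0  1  0]
Echelon form has 3 nonzero rows (pivots: q,f,ΔT)
Repeat: q,f,ΔT; free: m
RREF:
  r0: [   1    0    1    0]
  r1: [   0    1   -3    0]
  r2: [   0    0    0    1]
Fix exponent of m at 1; solve each RREF row for its pivot's exponent:
  r0: exp(q) + (1)·1 = 0 ⇒ exp(q) = -1
  r1: exp(f) + (-3)·1 = 0 ⇒ exp(f) = 3
  r2: exp(ΔT) + (0)·1 = 0 ⇒ exp(ΔT) = 0
Π_1 = q^-1 · f^3 · m

["-1", "3", "1", "0"]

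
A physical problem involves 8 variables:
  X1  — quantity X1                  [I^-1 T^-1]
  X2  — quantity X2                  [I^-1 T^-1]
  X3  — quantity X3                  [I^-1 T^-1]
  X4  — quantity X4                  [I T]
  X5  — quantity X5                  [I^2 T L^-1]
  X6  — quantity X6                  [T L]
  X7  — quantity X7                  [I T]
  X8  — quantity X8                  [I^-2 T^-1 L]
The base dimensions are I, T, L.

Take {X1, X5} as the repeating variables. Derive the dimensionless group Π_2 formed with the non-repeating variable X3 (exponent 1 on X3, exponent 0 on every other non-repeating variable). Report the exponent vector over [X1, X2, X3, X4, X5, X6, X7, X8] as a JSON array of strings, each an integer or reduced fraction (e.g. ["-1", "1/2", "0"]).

Write exponents as rows I,T,L / cols X1,X2,X3,X4,X5,X6,X7,X8:
  I: [-1 -1 -1  1  2  0  1 -2]
  T: [-1 -1 -1  1  1  1  1 -1]
  L: [ 0  0  0  0 -1  1  0  1]
RREF → pivots at {X1,X5} ⇒ r = 2
Repeat: X1,X5; free: X2,X3,X4,X6,X7,X8
RREF:
  r0: [   1    1    1   -1    0   -2   -1    0]
  r1: [   0    0    0    0    1   -1    0   -1]
  r2: [   0    0    0    0    0    0    0    0]
Fix exponent of X3 at 1, X2 at 0, X4 at 0, X6 at 0, X7 at 0, X8 at 0; solve each RREF row for its pivot's exponent:
  r0: exp(X1) + (1)·1 = 0 ⇒ exp(X1) = -1
  r1: exp(X5) + (0)·1 = 0 ⇒ exp(X5) = 0
Π_2 = X1^-1 · X3

["-1", "0", "1", "0", "0", "0", "0", "0"]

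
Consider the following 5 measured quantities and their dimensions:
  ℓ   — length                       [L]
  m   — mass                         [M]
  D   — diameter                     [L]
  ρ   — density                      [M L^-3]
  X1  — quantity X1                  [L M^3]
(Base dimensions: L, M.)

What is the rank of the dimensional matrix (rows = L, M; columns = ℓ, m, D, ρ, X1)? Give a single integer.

2

Write exponents as rows L,M / cols ℓ,m,D,ρ,X1:
  L: [ 1  0  1 -3  1]
  M: [ 0  1  0  1  3]
Echelon form has 2 nonzero rows (pivots: ℓ,m)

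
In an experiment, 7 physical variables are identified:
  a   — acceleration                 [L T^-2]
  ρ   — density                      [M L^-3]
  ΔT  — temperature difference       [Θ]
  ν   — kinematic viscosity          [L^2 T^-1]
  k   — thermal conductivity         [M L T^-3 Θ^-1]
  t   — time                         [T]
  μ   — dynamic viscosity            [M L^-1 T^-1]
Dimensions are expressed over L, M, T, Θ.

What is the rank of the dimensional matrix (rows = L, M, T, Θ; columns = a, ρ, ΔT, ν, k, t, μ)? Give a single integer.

4

Exponent matrix [L,M,T,Θ] × [a,ρ,ΔT,ν,k,t,μ]:
  L: [ 1 -3  0  2  1  0 -1]
  M: [ 0  1  0  0  1  0  1]
  T: [-2  0  0 -1 -3  1 -1]
  Θ: [ 0  0  1  0 -1  0  0]
Row reduction gives pivot columns a,ρ,ΔT,ν; rank = 4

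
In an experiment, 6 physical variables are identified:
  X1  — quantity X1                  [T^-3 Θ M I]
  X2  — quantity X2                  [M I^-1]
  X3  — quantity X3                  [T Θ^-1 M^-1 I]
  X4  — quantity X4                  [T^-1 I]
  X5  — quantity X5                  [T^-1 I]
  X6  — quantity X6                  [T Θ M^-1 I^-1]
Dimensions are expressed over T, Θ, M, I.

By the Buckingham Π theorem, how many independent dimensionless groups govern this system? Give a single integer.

3

Dimensional matrix (T×Θ×M×I by X1×X2×X3×X4×X5×X6):
  T: [-3  0  1 -1 -1  1]
  Θ: [ 1  0 -1  0  0  1]
  M: [ 1  1 -1  0  0 -1]
  I: [ 1 -1  1  1  1 -1]
Row reduction gives pivot columns X1,X2,X3; rank = 3
Π count = n − r = 6 − 3 = 3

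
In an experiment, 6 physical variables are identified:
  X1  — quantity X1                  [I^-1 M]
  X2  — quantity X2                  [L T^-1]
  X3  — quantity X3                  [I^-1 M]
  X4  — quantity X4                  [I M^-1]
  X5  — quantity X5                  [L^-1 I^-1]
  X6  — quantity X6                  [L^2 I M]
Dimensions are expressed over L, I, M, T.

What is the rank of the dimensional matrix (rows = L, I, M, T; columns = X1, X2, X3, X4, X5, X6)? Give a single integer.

3

Write exponents as rows L,I,M,T / cols X1,X2,X3,X4,X5,X6:
  L: [ 0  1  0  0 -1  2]
  I: [-1  0 -1  1 -1  1]
  M: [ 1  0  1 -1  0  1]
  T: [ 0 -1  0  0  0  0]
RREF → pivots at {X1,X2,X5} ⇒ r = 3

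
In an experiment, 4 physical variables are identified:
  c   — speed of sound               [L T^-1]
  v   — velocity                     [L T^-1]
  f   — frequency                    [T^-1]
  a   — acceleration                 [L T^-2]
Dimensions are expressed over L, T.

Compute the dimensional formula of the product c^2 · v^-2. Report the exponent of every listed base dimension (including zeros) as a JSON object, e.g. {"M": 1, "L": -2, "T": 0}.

Write exponents as rows L,T / cols c,v,f,a:
  L: [ 1  1  0  1]
  T: [-1 -1 -1 -2]
  [L]: (2)·1+(-2)·1 = 0
  [T]: (2)·-1+(-2)·-1 = 0
⇒ 1 (dimensionless)

{"L": 0, "T": 0}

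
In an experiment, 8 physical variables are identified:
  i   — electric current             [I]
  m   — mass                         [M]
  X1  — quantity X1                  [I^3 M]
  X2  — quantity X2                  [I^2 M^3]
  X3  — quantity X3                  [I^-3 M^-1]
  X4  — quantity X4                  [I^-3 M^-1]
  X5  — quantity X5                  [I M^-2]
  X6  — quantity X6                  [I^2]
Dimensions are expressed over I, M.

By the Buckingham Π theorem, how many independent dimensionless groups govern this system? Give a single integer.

6

Exponent matrix [I,M] × [i,m,X1,X2,X3,X4,X5,X6]:
  I: [ 1  0  3  2 -3 -3  1  2]
  M: [ 0  1  1  3 -1 -1 -2  0]
Echelon form has 2 nonzero rows (pivots: i,m)
8 vars − rank 2 = 6 Π groups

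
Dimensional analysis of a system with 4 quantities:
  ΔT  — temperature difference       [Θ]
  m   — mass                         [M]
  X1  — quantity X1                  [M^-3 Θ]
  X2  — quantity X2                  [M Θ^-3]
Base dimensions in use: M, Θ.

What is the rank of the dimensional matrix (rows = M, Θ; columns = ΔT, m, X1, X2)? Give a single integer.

Exponent matrix [M,Θ] × [ΔT,m,X1,X2]:
  M: [ 0  1 -3  1]
  Θ: [ 1  0  1 -3]
Echelon form has 2 nonzero rows (pivots: ΔT,m)

2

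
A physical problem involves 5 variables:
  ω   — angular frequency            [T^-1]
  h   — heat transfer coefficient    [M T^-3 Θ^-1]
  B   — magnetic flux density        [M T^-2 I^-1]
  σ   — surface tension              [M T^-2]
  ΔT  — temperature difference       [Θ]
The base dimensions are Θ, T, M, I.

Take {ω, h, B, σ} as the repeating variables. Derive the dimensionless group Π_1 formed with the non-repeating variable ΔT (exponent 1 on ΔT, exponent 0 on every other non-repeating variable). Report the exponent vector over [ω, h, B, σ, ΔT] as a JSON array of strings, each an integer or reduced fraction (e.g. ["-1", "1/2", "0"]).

Dimensional matrix (Θ×T×M×I by ω×h×B×σ×ΔT):
  Θ: [ 0 -1  0  0  1]
  T: [-1 -3 -2 -2  0]
  M: [ 0  1  1  1  0]
  I: [ 0  0 -1  0  0]
RREF → pivots at {ω,h,B,σ} ⇒ r = 4
Repeat: ω,h,B,σ; free: ΔT
RREF:
  r0: [   1    0    0    0    1]
  r1: [   0    1    0    0   -1]
  r2: [   0    0    1    0    0]
  r3: [   0    0    0    1    1]
Fix exponent of ΔT at 1; solve each RREF row for its pivot's exponent:
  r0: exp(ω) + (1)·1 = 0 ⇒ exp(ω) = -1
  r1: exp(h) + (-1)·1 = 0 ⇒ exp(h) = 1
  r2: exp(B) + (0)·1 = 0 ⇒ exp(B) = 0
  r3: exp(σ) + (1)·1 = 0 ⇒ exp(σ) = -1
Π_1 = ω^-1 · h · σ^-1 · ΔT

["-1", "1", "0", "-1", "1"]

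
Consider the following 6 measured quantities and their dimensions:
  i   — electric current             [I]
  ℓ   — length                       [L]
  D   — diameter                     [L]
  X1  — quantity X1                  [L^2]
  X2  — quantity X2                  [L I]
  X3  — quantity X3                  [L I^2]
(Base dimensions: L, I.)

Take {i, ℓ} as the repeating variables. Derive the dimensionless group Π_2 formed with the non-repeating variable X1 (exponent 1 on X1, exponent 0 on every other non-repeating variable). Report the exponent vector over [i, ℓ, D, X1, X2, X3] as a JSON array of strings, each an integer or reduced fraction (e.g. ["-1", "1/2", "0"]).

["0", "-2", "0", "1", "0", "0"]

Dimensional matrix (L×I by i×ℓ×D×X1×X2×X3):
  L: [ 0  1  1  2  1  1]
  I: [ 1  0  0  0  1  2]
Row reduction gives pivot columns i,ℓ; rank = 2
Repeat: i,ℓ; free: D,X1,X2,X3
RREF:
  r0: [   1    0    0    0    1    2]
  r1: [   0    1    1    2    1    1]
Fix exponent of X1 at 1, D at 0, X2 at 0, X3 at 0; solve each RREF row for its pivot's exponent:
  r0: exp(i) + (0)·1 = 0 ⇒ exp(i) = 0
  r1: exp(ℓ) + (2)·1 = 0 ⇒ exp(ℓ) = -2
Π_2 = ℓ^-2 · X1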